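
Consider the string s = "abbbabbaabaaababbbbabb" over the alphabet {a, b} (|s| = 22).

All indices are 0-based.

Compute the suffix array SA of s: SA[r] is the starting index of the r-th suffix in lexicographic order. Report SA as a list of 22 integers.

rank→(start, suffix):
  0 → (10, 'aaababbbbabb')
  1 → (7, 'aabaaababbbbabb')
  2 → (11, 'aababbbbabb')
  3 → (8, 'abaaababbbbabb')
  4 → (12, 'ababbbbabb')
  5 → (19, 'abb')
  6 → (4, 'abbaabaaababbbbabb')
  7 → (0, 'abbbabbaabaaababbbbabb')
  8 → (14, 'abbbbabb')
  9 → (21, 'b')
  10 → (9, 'baaababbbbabb')
  11 → (6, 'baabaaababbbbabb')
  12 → (18, 'babb')
  13 → (3, 'babbaabaaababbbbabb')
  14 → (13, 'babbbbabb')
  15 → (20, 'bb')
  16 → (5, 'bbaabaaababbbbabb')
  17 → (17, 'bbabb')
  18 → (2, 'bbabbaabaaababbbbabb')
  19 → (16, 'bbbabb')
  20 → (1, 'bbbabbaabaaababbbbabb')
  21 → (15, 'bbbbabb')

[10, 7, 11, 8, 12, 19, 4, 0, 14, 21, 9, 6, 18, 3, 13, 20, 5, 17, 2, 16, 1, 15]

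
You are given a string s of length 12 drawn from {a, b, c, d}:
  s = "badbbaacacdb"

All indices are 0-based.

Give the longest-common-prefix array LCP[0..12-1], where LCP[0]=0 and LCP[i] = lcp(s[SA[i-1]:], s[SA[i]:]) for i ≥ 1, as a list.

rank | idx | suffix
   0 |   5 | aacacdb
   1 |   6 | acacdb
   2 |   8 | acdb
   3 |   1 | adbbaacacdb
   4 |  11 | b
   5 |   4 | baacacdb
   6 |   0 | badbbaacacdb
   7 |   3 | bbaacacdb
   8 |   7 | cacdb
   9 |   9 | cdb
  10 |  10 | db
  11 |   2 | dbbaacacdb

SA = [5, 6, 8, 1, 11, 4, 0, 3, 7, 9, 10, 2]
i: (SA[i-1],SA[i]) lcp shared
  1: (5,6) 1 'a'
  2: (6,8) 2 'ac'
  3: (8,1) 1 'a'
  4: (1,11) 0 ''
  5: (11,4) 1 'b'
  6: (4,0) 2 'ba'
  7: (0,3) 1 'b'
  8: (3,7) 0 ''
  9: (7,9) 1 'c'
  10: (9,10) 0 ''
  11: (10,2) 2 'db'

[0, 1, 2, 1, 0, 1, 2, 1, 0, 1, 0, 2]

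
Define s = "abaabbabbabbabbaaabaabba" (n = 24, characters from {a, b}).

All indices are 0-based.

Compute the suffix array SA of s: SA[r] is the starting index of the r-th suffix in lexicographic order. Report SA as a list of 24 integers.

[23, 15, 16, 19, 2, 17, 0, 20, 12, 9, 6, 3, 22, 14, 18, 1, 11, 8, 5, 21, 13, 10, 7, 4]

rank→(start, suffix):
  0 → (23, 'a')
  1 → (15, 'aaabaabba')
  2 → (16, 'aabaabba')
  3 → (19, 'aabba')
  4 → (2, 'aabbabbabbabbaaabaabba')
  5 → (17, 'abaabba')
  6 → (0, 'abaabbabbabbabbaaabaabba')
  7 → (20, 'abba')
  8 → (12, 'abbaaabaabba')
  9 → (9, 'abbabbaaabaabba')
  10 → (6, 'abbabbabbaaabaabba')
  11 → (3, 'abbabbabbabbaaabaabba')
  12 → (22, 'ba')
  13 → (14, 'baaabaabba')
  14 → (18, 'baabba')
  15 → (1, 'baabbabbabbabbaaabaabba')
  16 → (11, 'babbaaabaabba')
  17 → (8, 'babbabbaaabaabba')
  18 → (5, 'babbabbabbaaabaabba')
  19 → (21, 'bba')
  20 → (13, 'bbaaabaabba')
  21 → (10, 'bbabbaaabaabba')
  22 → (7, 'bbabbabbaaabaabba')
  23 → (4, 'bbabbabbabbaaabaabba')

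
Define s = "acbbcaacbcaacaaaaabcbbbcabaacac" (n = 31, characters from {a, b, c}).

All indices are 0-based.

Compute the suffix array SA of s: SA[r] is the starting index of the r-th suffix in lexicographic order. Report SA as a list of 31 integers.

[13, 14, 15, 16, 10, 26, 5, 24, 17, 29, 11, 27, 0, 6, 25, 20, 2, 21, 8, 3, 22, 18, 30, 12, 9, 4, 23, 28, 19, 1, 7]

sorted suffixes:
  #0 SA[0]=13  'aaaaabcbbbcabaacac'
  #1 SA[1]=14  'aaaabcbbbcabaacac'
  #2 SA[2]=15  'aaabcbbbcabaacac'
  #3 SA[3]=16  'aabcbbbcabaacac'
  #4 SA[4]=10  'aacaaaaabcbbbcabaacac'
  #5 SA[5]=26  'aacac'
  #6 SA[6]=5  'aacbcaacaaaaabcbbbcabaacac'
  #7 SA[7]=24  'abaacac'
  #8 SA[8]=17  'abcbbbcabaacac'
  #9 SA[9]=29  'ac'
  #10 SA[10]=11  'acaaaaabcbbbcabaacac'
  #11 SA[11]=27  'acac'
  #12 SA[12]=0  'acbbcaacbcaacaaaaabcbbbcabaacac'
  #13 SA[13]=6  'acbcaacaaaaabcbbbcabaacac'
  #14 SA[14]=25  'baacac'
  #15 SA[15]=20  'bbbcabaacac'
  #16 SA[16]=2  'bbcaacbcaacaaaaabcbbbcabaacac'
  #17 SA[17]=21  'bbcabaacac'
  #18 SA[18]=8  'bcaacaaaaabcbbbcabaacac'
  #19 SA[19]=3  'bcaacbcaacaaaaabcbbbcabaacac'
  #20 SA[20]=22  'bcabaacac'
  #21 SA[21]=18  'bcbbbcabaacac'
  #22 SA[22]=30  'c'
  #23 SA[23]=12  'caaaaabcbbbcabaacac'
  #24 SA[24]=9  'caacaaaaabcbbbcabaacac'
  #25 SA[25]=4  'caacbcaacaaaaabcbbbcabaacac'
  #26 SA[26]=23  'cabaacac'
  #27 SA[27]=28  'cac'
  #28 SA[28]=19  'cbbbcabaacac'
  #29 SA[29]=1  'cbbcaacbcaacaaaaabcbbbcabaacac'
  #30 SA[30]=7  'cbcaacaaaaabcbbbcabaacac'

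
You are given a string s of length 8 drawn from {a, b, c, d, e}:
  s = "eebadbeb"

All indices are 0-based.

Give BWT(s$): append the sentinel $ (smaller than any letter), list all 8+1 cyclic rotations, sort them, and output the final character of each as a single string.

bbeedabe$

rank  rotation   last
    0  $eebadbeb  b
    1  adbeb$eeb  b
    2  b$eebadbe  e
    3  badbeb$ee  e
    4  beb$eebad  d
    5  dbeb$eeba  a
    6  eb$eebadb  b
    7  ebadbeb$e  e
    8  eebadbeb$  $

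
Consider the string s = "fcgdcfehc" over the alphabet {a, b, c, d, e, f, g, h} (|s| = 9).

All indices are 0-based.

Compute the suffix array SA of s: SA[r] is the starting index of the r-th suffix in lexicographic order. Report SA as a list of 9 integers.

[8, 4, 1, 3, 6, 0, 5, 2, 7]

rank | idx | suffix
   0 |   8 | c
   1 |   4 | cfehc
   2 |   1 | cgdcfehc
   3 |   3 | dcfehc
   4 |   6 | ehc
   5 |   0 | fcgdcfehc
   6 |   5 | fehc
   7 |   2 | gdcfehc
   8 |   7 | hc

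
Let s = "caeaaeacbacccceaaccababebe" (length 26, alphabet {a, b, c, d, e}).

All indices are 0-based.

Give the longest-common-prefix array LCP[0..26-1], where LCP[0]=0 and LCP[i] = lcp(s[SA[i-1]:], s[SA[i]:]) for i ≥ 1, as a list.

[0, 2, 1, 2, 1, 2, 3, 1, 3, 0, 2, 1, 2, 0, 2, 1, 1, 2, 3, 2, 1, 0, 1, 3, 2, 1]

rank | idx | suffix
   0 |  15 | aaccababebe
   1 |   3 | aaeacbacccceaaccababebe
   2 |  19 | ababebe
   3 |  21 | abebe
   4 |   6 | acbacccceaaccababebe
   5 |  16 | accababebe
   6 |   9 | acccceaaccababebe
   7 |   1 | aeaaeacbacccceaaccababebe
   8 |   4 | aeacbacccceaaccababebe
   9 |  20 | babebe
  10 |   8 | bacccceaaccababebe
  11 |  24 | be
  12 |  22 | bebe
  13 |  18 | cababebe
  14 |   0 | caeaaeacbacccceaaccababebe
  15 |   7 | cbacccceaaccababebe
  16 |  17 | ccababebe
  17 |  10 | cccceaaccababebe
  18 |  11 | ccceaaccababebe
  19 |  12 | cceaaccababebe
  20 |  13 | ceaaccababebe
  21 |  25 | e
  22 |  14 | eaaccababebe
  23 |   2 | eaaeacbacccceaaccababebe
  24 |   5 | eacbacccceaaccababebe
  25 |  23 | ebe

SA = [15, 3, 19, 21, 6, 16, 9, 1, 4, 20, 8, 24, 22, 18, 0, 7, 17, 10, 11, 12, 13, 25, 14, 2, 5, 23]
i: (SA[i-1],SA[i]) lcp shared
  1: (15,3) 2 'aa'
  2: (3,19) 1 'a'
  3: (19,21) 2 'ab'
  4: (21,6) 1 'a'
  5: (6,16) 2 'ac'
  6: (16,9) 3 'acc'
  7: (9,1) 1 'a'
  8: (1,4) 3 'aea'
  9: (4,20) 0 ''
  10: (20,8) 2 'ba'
  11: (8,24) 1 'b'
  12: (24,22) 2 'be'
  13: (22,18) 0 ''
  14: (18,0) 2 'ca'
  15: (0,7) 1 'c'
  16: (7,17) 1 'c'
  17: (17,10) 2 'cc'
  18: (10,11) 3 'ccc'
  19: (11,12) 2 'cc'
  20: (12,13) 1 'c'
  21: (13,25) 0 ''
  22: (25,14) 1 'e'
  23: (14,2) 3 'eaa'
  24: (2,5) 2 'ea'
  25: (5,23) 1 'e'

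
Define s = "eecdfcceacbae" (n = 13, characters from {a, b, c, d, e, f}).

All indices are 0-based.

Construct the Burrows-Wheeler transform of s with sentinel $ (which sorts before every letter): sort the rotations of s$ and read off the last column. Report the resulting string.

rank  rotation        last
    0  $eecdfcceacbae  e
    1  acbae$eecdfcce  e
    2  ae$eecdfcceacb  b
    3  bae$eecdfcceac  c
    4  cbae$eecdfccea  a
    5  cceacbae$eecdf  f
    6  cdfcceacbae$ee  e
    7  ceacbae$eecdfc  c
    8  dfcceacbae$eec  c
    9  e$eecdfcceacba  a
   10  eacbae$eecdfcc  c
   11  ecdfcceacbae$e  e
   12  eecdfcceacbae$  $
   13  fcceacbae$eecd  d

eebcafeccace$d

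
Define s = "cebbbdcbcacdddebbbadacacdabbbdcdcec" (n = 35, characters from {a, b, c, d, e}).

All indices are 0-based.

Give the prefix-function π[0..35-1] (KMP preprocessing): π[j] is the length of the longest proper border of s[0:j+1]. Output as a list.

π[0] = 0
j=1 s[j]='e': π[1]=0 (border '')
j=2 s[j]='b': π[2]=0 (border '')
j=3 s[j]='b': π[3]=0 (border '')
j=4 s[j]='b': π[4]=0 (border '')
j=5 s[j]='d': π[5]=0 (border '')
j=6 s[j]='c': π[6]=1 (border 'c')
j=7 s[j]='b': k: 1→0; π[7]=0 (border '')
j=8 s[j]='c': π[8]=1 (border 'c')
j=9 s[j]='a': k: 1→0; π[9]=0 (border '')
j=10 s[j]='c': π[10]=1 (border 'c')
j=11 s[j]='d': k: 1→0; π[11]=0 (border '')
j=12 s[j]='d': π[12]=0 (border '')
j=13 s[j]='d': π[13]=0 (border '')
j=14 s[j]='e': π[14]=0 (border '')
j=15 s[j]='b': π[15]=0 (border '')
j=16 s[j]='b': π[16]=0 (border '')
j=17 s[j]='b': π[17]=0 (border '')
j=18 s[j]='a': π[18]=0 (border '')
j=19 s[j]='d': π[19]=0 (border '')
j=20 s[j]='a': π[20]=0 (border '')
j=21 s[j]='c': π[21]=1 (border 'c')
j=22 s[j]='a': k: 1→0; π[22]=0 (border '')
j=23 s[j]='c': π[23]=1 (border 'c')
j=24 s[j]='d': k: 1→0; π[24]=0 (border '')
j=25 s[j]='a': π[25]=0 (border '')
j=26 s[j]='b': π[26]=0 (border '')
j=27 s[j]='b': π[27]=0 (border '')
j=28 s[j]='b': π[28]=0 (border '')
j=29 s[j]='d': π[29]=0 (border '')
j=30 s[j]='c': π[30]=1 (border 'c')
j=31 s[j]='d': k: 1→0; π[31]=0 (border '')
j=32 s[j]='c': π[32]=1 (border 'c')
j=33 s[j]='e': π[33]=2 (border 'ce')
j=34 s[j]='c': k: 2→0; π[34]=1 (border 'c')

[0, 0, 0, 0, 0, 0, 1, 0, 1, 0, 1, 0, 0, 0, 0, 0, 0, 0, 0, 0, 0, 1, 0, 1, 0, 0, 0, 0, 0, 0, 1, 0, 1, 2, 1]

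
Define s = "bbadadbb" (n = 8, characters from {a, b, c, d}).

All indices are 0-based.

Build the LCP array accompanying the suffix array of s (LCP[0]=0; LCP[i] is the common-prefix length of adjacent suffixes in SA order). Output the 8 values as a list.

rank→(start, suffix):
  0 → (2, 'adadbb')
  1 → (4, 'adbb')
  2 → (7, 'b')
  3 → (1, 'badadbb')
  4 → (6, 'bb')
  5 → (0, 'bbadadbb')
  6 → (3, 'dadbb')
  7 → (5, 'dbb')

SA = [2, 4, 7, 1, 6, 0, 3, 5]
rank  pair      lcp
   1  s[2:],s[4:]  2  'ad'
   2  s[4:],s[7:]  0  ''
   3  s[7:],s[1:]  1  'b'
   4  s[1:],s[6:]  1  'b'
   5  s[6:],s[0:]  2  'bb'
   6  s[0:],s[3:]  0  ''
   7  s[3:],s[5:]  1  'd'

[0, 2, 0, 1, 1, 2, 0, 1]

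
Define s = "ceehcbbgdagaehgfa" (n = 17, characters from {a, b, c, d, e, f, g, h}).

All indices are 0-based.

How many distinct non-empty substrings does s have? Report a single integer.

143

rank→(start, suffix):
  0 → (16, 'a')
  1 → (11, 'aehgfa')
  2 → (9, 'agaehgfa')
  3 → (5, 'bbgdagaehgfa')
  4 → (6, 'bgdagaehgfa')
  5 → (4, 'cbbgdagaehgfa')
  6 → (0, 'ceehcbbgdagaehgfa')
  7 → (8, 'dagaehgfa')
  8 → (1, 'eehcbbgdagaehgfa')
  9 → (2, 'ehcbbgdagaehgfa')
  10 → (12, 'ehgfa')
  11 → (15, 'fa')
  12 → (10, 'gaehgfa')
  13 → (7, 'gdagaehgfa')
  14 → (14, 'gfa')
  15 → (3, 'hcbbgdagaehgfa')
  16 → (13, 'hgfa')

SA = [16, 11, 9, 5, 6, 4, 0, 8, 1, 2, 12, 15, 10, 7, 14, 3, 13]
i: (SA[i-1],SA[i]) lcp shared
  1: (16,11) 1 'a'
  2: (11,9) 1 'a'
  3: (9,5) 0 ''
  4: (5,6) 1 'b'
  5: (6,4) 0 ''
  6: (4,0) 1 'c'
  7: (0,8) 0 ''
  8: (8,1) 0 ''
  9: (1,2) 1 'e'
  10: (2,12) 2 'eh'
  11: (12,15) 0 ''
  12: (15,10) 0 ''
  13: (10,7) 1 'g'
  14: (7,14) 1 'g'
  15: (14,3) 0 ''
  16: (3,13) 1 'h'

n(n+1)/2 = 17·18/2 = 153
Σ LCP = 0 + 1 + 1 + 0 + 1 + 0 + 1 + 0 + 0 + 1 + 2 + 0 + 0 + 1 + 1 + 0 + 1 = 10
distinct = 153 − 10 = 143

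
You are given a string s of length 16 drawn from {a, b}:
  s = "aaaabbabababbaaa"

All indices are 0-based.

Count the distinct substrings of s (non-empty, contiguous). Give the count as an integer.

100

rank→(start, suffix):
  0 → (15, 'a')
  1 → (14, 'aa')
  2 → (13, 'aaa')
  3 → (0, 'aaaabbabababbaaa')
  4 → (1, 'aaabbabababbaaa')
  5 → (2, 'aabbabababbaaa')
  6 → (6, 'abababbaaa')
  7 → (8, 'ababbaaa')
  8 → (10, 'abbaaa')
  9 → (3, 'abbabababbaaa')
  10 → (12, 'baaa')
  11 → (5, 'babababbaaa')
  12 → (7, 'bababbaaa')
  13 → (9, 'babbaaa')
  14 → (11, 'bbaaa')
  15 → (4, 'bbabababbaaa')

SA = [15, 14, 13, 0, 1, 2, 6, 8, 10, 3, 12, 5, 7, 9, 11, 4]
rank  pair      lcp
   1  s[15:],s[14:]  1  'a'
   2  s[14:],s[13:]  2  'aa'
   3  s[13:],s[0:]  3  'aaa'
   4  s[0:],s[1:]  3  'aaa'
   5  s[1:],s[2:]  2  'aa'
   6  s[2:],s[6:]  1  'a'
   7  s[6:],s[8:]  4  'abab'
   8  s[8:],s[10:]  2  'ab'
   9  s[10:],s[3:]  4  'abba'
  10  s[3:],s[12:]  0  ''
  11  s[12:],s[5:]  2  'ba'
  12  s[5:],s[7:]  5  'babab'
  13  s[7:],s[9:]  3  'bab'
  14  s[9:],s[11:]  1  'b'
  15  s[11:],s[4:]  3  'bba'

n(n+1)/2 = 16·17/2 = 136
Σ LCP = 0 + 1 + 2 + 3 + 3 + 2 + 1 + 4 + 2 + 4 + 0 + 2 + 5 + 3 + 1 + 3 = 36
distinct = 136 − 36 = 100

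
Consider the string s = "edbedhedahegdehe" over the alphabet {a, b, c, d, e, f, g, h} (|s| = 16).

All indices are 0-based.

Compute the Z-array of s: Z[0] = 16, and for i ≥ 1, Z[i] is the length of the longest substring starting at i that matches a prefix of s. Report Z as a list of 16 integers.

[16, 0, 0, 2, 0, 0, 2, 0, 0, 0, 1, 0, 0, 1, 0, 1]

Z[0]=16
i=1: fresh scan; Z[1]=0
i=2: fresh scan; Z[2]=0
i=3: fresh scan; Z[3]=2 extend→box=[3,5)
i=4: min(r-i=1, Z[1]=0)=0; Z[4]=0
i=5: fresh scan; Z[5]=0
i=6: fresh scan; Z[6]=2 extend→box=[6,8)
i=7: min(r-i=1, Z[1]=0)=0; Z[7]=0
i=8: fresh scan; Z[8]=0
i=9: fresh scan; Z[9]=0
i=10: fresh scan; Z[10]=1 extend→box=[10,11)
i=11: fresh scan; Z[11]=0
i=12: fresh scan; Z[12]=0
i=13: fresh scan; Z[13]=1 extend→box=[13,14)
i=14: fresh scan; Z[14]=0
i=15: fresh scan; Z[15]=1 extend→box=[15,16)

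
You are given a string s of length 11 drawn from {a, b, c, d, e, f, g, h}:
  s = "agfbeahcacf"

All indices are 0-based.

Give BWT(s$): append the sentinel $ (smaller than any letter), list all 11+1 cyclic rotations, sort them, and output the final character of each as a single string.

fc$efhabcgaa

rank  rotation      last
    0  $agfbeahcacf  f
    1  acf$agfbeahc  c
    2  agfbeahcacf$  $
    3  ahcacf$agfbe  e
    4  beahcacf$agf  f
    5  cacf$agfbeah  h
    6  cf$agfbeahca  a
    7  eahcacf$agfb  b
    8  f$agfbeahcac  c
    9  fbeahcacf$ag  g
   10  gfbeahcacf$a  a
   11  hcacf$agfbea  a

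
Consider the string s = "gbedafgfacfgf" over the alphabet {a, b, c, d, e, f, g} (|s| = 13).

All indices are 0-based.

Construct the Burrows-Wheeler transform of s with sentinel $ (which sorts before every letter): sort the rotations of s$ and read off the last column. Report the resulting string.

ffdgaebggca$ff

rank  rotation        last
    0  $gbedafgfacfgf  f
    1  acfgf$gbedafgf  f
    2  afgfacfgf$gbed  d
    3  bedafgfacfgf$g  g
    4  cfgf$gbedafgfa  a
    5  dafgfacfgf$gbe  e
    6  edafgfacfgf$gb  b
    7  f$gbedafgfacfg  g
    8  facfgf$gbedafg  g
    9  fgf$gbedafgfac  c
   10  fgfacfgf$gbeda  a
   11  gbedafgfacfgf$  $
   12  gf$gbedafgfacf  f
   13  gfacfgf$gbedaf  f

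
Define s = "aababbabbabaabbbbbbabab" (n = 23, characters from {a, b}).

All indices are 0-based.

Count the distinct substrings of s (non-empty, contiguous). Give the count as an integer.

210

rank | idx | suffix
   0 |   0 | aababbabbabaabbbbbbabab
   1 |  11 | aabbbbbbabab
   2 |  21 | ab
   3 |   9 | abaabbbbbbabab
   4 |  19 | abab
   5 |   1 | ababbabbabaabbbbbbabab
   6 |   6 | abbabaabbbbbbabab
   7 |   3 | abbabbabaabbbbbbabab
   8 |  12 | abbbbbbabab
   9 |  22 | b
  10 |  10 | baabbbbbbabab
  11 |  20 | bab
  12 |   8 | babaabbbbbbabab
  13 |  18 | babab
  14 |   5 | babbabaabbbbbbabab
  15 |   2 | babbabbabaabbbbbbabab
  16 |   7 | bbabaabbbbbbabab
  17 |  17 | bbabab
  18 |   4 | bbabbabaabbbbbbabab
  19 |  16 | bbbabab
  20 |  15 | bbbbabab
  21 |  14 | bbbbbabab
  22 |  13 | bbbbbbabab

SA = [0, 11, 21, 9, 19, 1, 6, 3, 12, 22, 10, 20, 8, 18, 5, 2, 7, 17, 4, 16, 15, 14, 13]
i: (SA[i-1],SA[i]) lcp shared
  1: (0,11) 3 'aab'
  2: (11,21) 1 'a'
  3: (21,9) 2 'ab'
  4: (9,19) 3 'aba'
  5: (19,1) 4 'abab'
  6: (1,6) 2 'ab'
  7: (6,3) 5 'abbab'
  8: (3,12) 3 'abb'
  9: (12,22) 0 ''
  10: (22,10) 1 'b'
  11: (10,20) 2 'ba'
  12: (20,8) 3 'bab'
  13: (8,18) 4 'baba'
  14: (18,5) 3 'bab'
  15: (5,2) 6 'babbab'
  16: (2,7) 1 'b'
  17: (7,17) 5 'bbaba'
  18: (17,4) 4 'bbab'
  19: (4,16) 2 'bb'
  20: (16,15) 3 'bbb'
  21: (15,14) 4 'bbbb'
  22: (14,13) 5 'bbbbb'

n(n+1)/2 = 23·24/2 = 276
Σ LCP = 0 + 3 + 1 + 2 + 3 + 4 + 2 + 5 + 3 + 0 + 1 + 2 + 3 + 4 + 3 + 6 + 1 + 5 + 4 + 2 + 3 + 4 + 5 = 66
distinct = 276 − 66 = 210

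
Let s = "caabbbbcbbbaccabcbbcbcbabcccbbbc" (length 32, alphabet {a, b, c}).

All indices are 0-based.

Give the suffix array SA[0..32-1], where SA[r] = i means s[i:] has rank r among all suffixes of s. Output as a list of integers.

[1, 2, 14, 23, 11, 22, 10, 9, 8, 3, 28, 4, 29, 5, 17, 30, 20, 6, 15, 18, 24, 31, 0, 13, 21, 7, 27, 16, 19, 12, 26, 25]

rank | idx | suffix
   0 |   1 | aabbbbcbbbaccabcbbcbcbabcccbbbc
   1 |   2 | abbbbcbbbaccabcbbcbcbabcccbbbc
   2 |  14 | abcbbcbcbabcccbbbc
   3 |  23 | abcccbbbc
   4 |  11 | accabcbbcbcbabcccbbbc
   5 |  22 | babcccbbbc
   6 |  10 | baccabcbbcbcbabcccbbbc
   7 |   9 | bbaccabcbbcbcbabcccbbbc
   8 |   8 | bbbaccabcbbcbcbabcccbbbc
   9 |   3 | bbbbcbbbaccabcbbcbcbabcccbbbc
  10 |  28 | bbbc
  11 |   4 | bbbcbbbaccabcbbcbcbabcccbbbc
  12 |  29 | bbc
  13 |   5 | bbcbbbaccabcbbcbcbabcccbbbc
  14 |  17 | bbcbcbabcccbbbc
  15 |  30 | bc
  16 |  20 | bcbabcccbbbc
  17 |   6 | bcbbbaccabcbbcbcbabcccbbbc
  18 |  15 | bcbbcbcbabcccbbbc
  19 |  18 | bcbcbabcccbbbc
  20 |  24 | bcccbbbc
  21 |  31 | c
  22 |   0 | caabbbbcbbbaccabcbbcbcbabcccbbbc
  23 |  13 | cabcbbcbcbabcccbbbc
  24 |  21 | cbabcccbbbc
  25 |   7 | cbbbaccabcbbcbcbabcccbbbc
  26 |  27 | cbbbc
  27 |  16 | cbbcbcbabcccbbbc
  28 |  19 | cbcbabcccbbbc
  29 |  12 | ccabcbbcbcbabcccbbbc
  30 |  26 | ccbbbc
  31 |  25 | cccbbbc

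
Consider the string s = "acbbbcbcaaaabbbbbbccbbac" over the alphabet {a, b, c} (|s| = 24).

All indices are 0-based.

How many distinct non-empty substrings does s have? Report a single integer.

254

sorted suffixes:
  #0 SA[0]=8  'aaaabbbbbbccbbac'
  #1 SA[1]=9  'aaabbbbbbccbbac'
  #2 SA[2]=10  'aabbbbbbccbbac'
  #3 SA[3]=11  'abbbbbbccbbac'
  #4 SA[4]=22  'ac'
  #5 SA[5]=0  'acbbbcbcaaaabbbbbbccbbac'
  #6 SA[6]=21  'bac'
  #7 SA[7]=20  'bbac'
  #8 SA[8]=12  'bbbbbbccbbac'
  #9 SA[9]=13  'bbbbbccbbac'
  #10 SA[10]=14  'bbbbccbbac'
  #11 SA[11]=2  'bbbcbcaaaabbbbbbccbbac'
  #12 SA[12]=15  'bbbccbbac'
  #13 SA[13]=3  'bbcbcaaaabbbbbbccbbac'
  #14 SA[14]=16  'bbccbbac'
  #15 SA[15]=6  'bcaaaabbbbbbccbbac'
  #16 SA[16]=4  'bcbcaaaabbbbbbccbbac'
  #17 SA[17]=17  'bccbbac'
  #18 SA[18]=23  'c'
  #19 SA[19]=7  'caaaabbbbbbccbbac'
  #20 SA[20]=19  'cbbac'
  #21 SA[21]=1  'cbbbcbcaaaabbbbbbccbbac'
  #22 SA[22]=5  'cbcaaaabbbbbbccbbac'
  #23 SA[23]=18  'ccbbac'

SA = [8, 9, 10, 11, 22, 0, 21, 20, 12, 13, 14, 2, 15, 3, 16, 6, 4, 17, 23, 7, 19, 1, 5, 18]
rank  pair      lcp
   1  s[8:],s[9:]  3  'aaa'
   2  s[9:],s[10:]  2  'aa'
   3  s[10:],s[11:]  1  'a'
   4  s[11:],s[22:]  1  'a'
   5  s[22:],s[0:]  2  'ac'
   6  s[0:],s[21:]  0  ''
   7  s[21:],s[20:]  1  'b'
   8  s[20:],s[12:]  2  'bb'
   9  s[12:],s[13:]  5  'bbbbb'
  10  s[13:],s[14:]  4  'bbbb'
  11  s[14:],s[2:]  3  'bbb'
  12  s[2:],s[15:]  4  'bbbc'
  13  s[15:],s[3:]  2  'bb'
  14  s[3:],s[16:]  3  'bbc'
  15  s[16:],s[6:]  1  'b'
  16  s[6:],s[4:]  2  'bc'
  17  s[4:],s[17:]  2  'bc'
  18  s[17:],s[23:]  0  ''
  19  s[23:],s[7:]  1  'c'
  20  s[7:],s[19:]  1  'c'
  21  s[19:],s[1:]  3  'cbb'
  22  s[1:],s[5:]  2  'cb'
  23  s[5:],s[18:]  1  'c'

n(n+1)/2 = 24·25/2 = 300
Σ LCP = 0 + 3 + 2 + 1 + 1 + 2 + 0 + 1 + 2 + 5 + 4 + 3 + 4 + 2 + 3 + 1 + 2 + 2 + 0 + 1 + 1 + 3 + 2 + 1 = 46
distinct = 300 − 46 = 254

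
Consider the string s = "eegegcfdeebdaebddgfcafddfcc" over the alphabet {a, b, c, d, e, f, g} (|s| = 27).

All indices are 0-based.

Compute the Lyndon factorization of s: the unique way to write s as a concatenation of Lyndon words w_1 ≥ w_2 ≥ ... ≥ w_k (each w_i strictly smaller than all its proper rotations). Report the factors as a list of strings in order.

emit factor 1: 'eegeg' (i=0, period=5)
emit factor 2: 'cfdee' (i=5, period=5)
emit factor 3: 'bd' (i=10, period=2)
emit factor 4: 'aebddgfcafddfcc' (i=12, period=15)

["eegeg", "cfdee", "bd", "aebddgfcafddfcc"]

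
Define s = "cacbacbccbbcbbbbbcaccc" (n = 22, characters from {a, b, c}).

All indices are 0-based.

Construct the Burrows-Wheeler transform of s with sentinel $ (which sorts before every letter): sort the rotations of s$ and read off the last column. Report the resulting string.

ccbcccbbbcbbcc$babcacba

rank  rotation                 last
    0  $cacbacbccbbcbbbbbcaccc  c
    1  acbacbccbbcbbbbbcaccc$c  c
    2  acbccbbcbbbbbcaccc$cacb  b
    3  accc$cacbacbccbbcbbbbbc  c
    4  bacbccbbcbbbbbcaccc$cac  c
    5  bbbbbcaccc$cacbacbccbbc  c
    6  bbbbcaccc$cacbacbccbbcb  b
    7  bbbcaccc$cacbacbccbbcbb  b
    8  bbcaccc$cacbacbccbbcbbb  b
    9  bbcbbbbbcaccc$cacbacbcc  c
   10  bcaccc$cacbacbccbbcbbbb  b
   11  bcbbbbbcaccc$cacbacbccb  b
   12  bccbbcbbbbbcaccc$cacbac  c
   13  c$cacbacbccbbcbbbbbcacc  c
   14  cacbacbccbbcbbbbbcaccc$  $
   15  caccc$cacbacbccbbcbbbbb  b
   16  cbacbccbbcbbbbbcaccc$ca  a
   17  cbbbbbcaccc$cacbacbccbb  b
   18  cbbcbbbbbcaccc$cacbacbc  c
   19  cbccbbcbbbbbcaccc$cacba  a
   20  cc$cacbacbccbbcbbbbbcac  c
   21  ccbbcbbbbbcaccc$cacbacb  b
   22  ccc$cacbacbccbbcbbbbbca  a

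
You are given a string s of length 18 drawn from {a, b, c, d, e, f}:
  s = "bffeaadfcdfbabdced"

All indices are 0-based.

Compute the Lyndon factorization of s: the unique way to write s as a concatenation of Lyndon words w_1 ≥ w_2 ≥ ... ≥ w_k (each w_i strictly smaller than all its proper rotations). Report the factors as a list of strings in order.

emit factor 1: 'bffe' (i=0, period=4)
emit factor 2: 'aadfcdfbabdced' (i=4, period=14)

["bffe", "aadfcdfbabdced"]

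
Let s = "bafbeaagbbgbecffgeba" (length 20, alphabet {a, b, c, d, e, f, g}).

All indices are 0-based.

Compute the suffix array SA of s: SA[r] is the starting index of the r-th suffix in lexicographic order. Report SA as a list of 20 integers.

sorted suffixes:
  #0 SA[0]=19  'a'
  #1 SA[1]=5  'aagbbgbecffgeba'
  #2 SA[2]=1  'afbeaagbbgbecffgeba'
  #3 SA[3]=6  'agbbgbecffgeba'
  #4 SA[4]=18  'ba'
  #5 SA[5]=0  'bafbeaagbbgbecffgeba'
  #6 SA[6]=8  'bbgbecffgeba'
  #7 SA[7]=3  'beaagbbgbecffgeba'
  #8 SA[8]=11  'becffgeba'
  #9 SA[9]=9  'bgbecffgeba'
  #10 SA[10]=13  'cffgeba'
  #11 SA[11]=4  'eaagbbgbecffgeba'
  #12 SA[12]=17  'eba'
  #13 SA[13]=12  'ecffgeba'
  #14 SA[14]=2  'fbeaagbbgbecffgeba'
  #15 SA[15]=14  'ffgeba'
  #16 SA[16]=15  'fgeba'
  #17 SA[17]=7  'gbbgbecffgeba'
  #18 SA[18]=10  'gbecffgeba'
  #19 SA[19]=16  'geba'

[19, 5, 1, 6, 18, 0, 8, 3, 11, 9, 13, 4, 17, 12, 2, 14, 15, 7, 10, 16]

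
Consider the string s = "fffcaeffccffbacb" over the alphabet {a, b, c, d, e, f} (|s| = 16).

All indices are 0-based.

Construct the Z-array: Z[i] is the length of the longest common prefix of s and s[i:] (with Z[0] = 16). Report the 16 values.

[16, 2, 1, 0, 0, 0, 2, 1, 0, 0, 2, 1, 0, 0, 0, 0]

Z[0]=16
i=1: outside box; Z[1]=2 grow→box=[1,3)
i=2: min(r-i=1, Z[1]=2)=1; Z[2]=1
i=3: outside box; Z[3]=0
i=4: outside box; Z[4]=0
i=5: outside box; Z[5]=0
i=6: outside box; Z[6]=2 grow→box=[6,8)
i=7: min(r-i=1, Z[1]=2)=1; Z[7]=1
i=8: outside box; Z[8]=0
i=9: outside box; Z[9]=0
i=10: outside box; Z[10]=2 grow→box=[10,12)
i=11: min(r-i=1, Z[1]=2)=1; Z[11]=1
i=12: outside box; Z[12]=0
i=13: outside box; Z[13]=0
i=14: outside box; Z[14]=0
i=15: outside box; Z[15]=0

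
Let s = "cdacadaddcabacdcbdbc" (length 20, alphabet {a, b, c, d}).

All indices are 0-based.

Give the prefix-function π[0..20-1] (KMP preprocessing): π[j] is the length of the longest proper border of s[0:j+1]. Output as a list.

[0, 0, 0, 1, 0, 0, 0, 0, 0, 1, 0, 0, 0, 1, 2, 1, 0, 0, 0, 1]

π[0] = 0
j=1 s[j]='d': π[1]=0 (border '')
j=2 s[j]='a': π[2]=0 (border '')
j=3 s[j]='c': π[3]=1 (border 'c')
j=4 s[j]='a': k: 1→0; π[4]=0 (border '')
j=5 s[j]='d': π[5]=0 (border '')
j=6 s[j]='a': π[6]=0 (border '')
j=7 s[j]='d': π[7]=0 (border '')
j=8 s[j]='d': π[8]=0 (border '')
j=9 s[j]='c': π[9]=1 (border 'c')
j=10 s[j]='a': k: 1→0; π[10]=0 (border '')
j=11 s[j]='b': π[11]=0 (border '')
j=12 s[j]='a': π[12]=0 (border '')
j=13 s[j]='c': π[13]=1 (border 'c')
j=14 s[j]='d': π[14]=2 (border 'cd')
j=15 s[j]='c': k: 2→0; π[15]=1 (border 'c')
j=16 s[j]='b': k: 1→0; π[16]=0 (border '')
j=17 s[j]='d': π[17]=0 (border '')
j=18 s[j]='b': π[18]=0 (border '')
j=19 s[j]='c': π[19]=1 (border 'c')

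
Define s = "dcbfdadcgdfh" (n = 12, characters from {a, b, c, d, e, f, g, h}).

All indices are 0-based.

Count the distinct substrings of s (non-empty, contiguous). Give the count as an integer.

rank→(start, suffix):
  0 → (5, 'adcgdfh')
  1 → (2, 'bfdadcgdfh')
  2 → (1, 'cbfdadcgdfh')
  3 → (7, 'cgdfh')
  4 → (4, 'dadcgdfh')
  5 → (0, 'dcbfdadcgdfh')
  6 → (6, 'dcgdfh')
  7 → (9, 'dfh')
  8 → (3, 'fdadcgdfh')
  9 → (10, 'fh')
  10 → (8, 'gdfh')
  11 → (11, 'h')

SA = [5, 2, 1, 7, 4, 0, 6, 9, 3, 10, 8, 11]
[i] adj suffixes → lcp
  [1] 5/2 → 0 ('')
  [2] 2/1 → 0 ('')
  [3] 1/7 → 1 ('c')
  [4] 7/4 → 0 ('')
  [5] 4/0 → 1 ('d')
  [6] 0/6 → 2 ('dc')
  [7] 6/9 → 1 ('d')
  [8] 9/3 → 0 ('')
  [9] 3/10 → 1 ('f')
  [10] 10/8 → 0 ('')
  [11] 8/11 → 0 ('')

n(n+1)/2 = 12·13/2 = 78
Σ LCP = 0 + 0 + 0 + 1 + 0 + 1 + 2 + 1 + 0 + 1 + 0 + 0 = 6
distinct = 78 − 6 = 72

72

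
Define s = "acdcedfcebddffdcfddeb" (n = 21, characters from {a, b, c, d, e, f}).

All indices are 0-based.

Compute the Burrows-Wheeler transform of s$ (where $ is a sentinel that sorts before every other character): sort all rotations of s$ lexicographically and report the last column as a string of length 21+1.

rank  rotation                last
    0  $acdcedfcebddffdcfddeb  b
    1  acdcedfcebddffdcfddeb$  $
    2  b$acdcedfcebddffdcfdde  e
    3  bddffdcfddeb$acdcedfce  e
    4  cdcedfcebddffdcfddeb$a  a
    5  cebddffdcfddeb$acdcedf  f
    6  cedfcebddffdcfddeb$acd  d
    7  cfddeb$acdcedfcebddffd  d
    8  dcedfcebddffdcfddeb$ac  c
    9  dcfddeb$acdcedfcebddff  f
   10  ddeb$acdcedfcebddffdcf  f
   11  ddffdcfddeb$acdcedfceb  b
   12  deb$acdcedfcebddffdcfd  d
   13  dfcebddffdcfddeb$acdce  e
   14  dffdcfddeb$acdcedfcebd  d
   15  eb$acdcedfcebddffdcfdd  d
   16  ebddffdcfddeb$acdcedfc  c
   17  edfcebddffdcfddeb$acdc  c
   18  fcebddffdcfddeb$acdced  d
   19  fdcfddeb$acdcedfcebddf  f
   20  fddeb$acdcedfcebddffdc  c
   21  ffdcfddeb$acdcedfcebdd  d

b$eeafddcffbdeddccdfcd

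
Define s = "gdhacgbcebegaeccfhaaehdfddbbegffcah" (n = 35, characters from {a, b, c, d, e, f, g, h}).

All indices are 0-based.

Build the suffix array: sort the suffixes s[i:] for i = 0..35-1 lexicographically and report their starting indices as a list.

rank→(start, suffix):
  0 → (18, 'aaehdfddbbegffcah')
  1 → (3, 'acgbcebegaeccfhaaehdfddbbegffcah')
  2 → (12, 'aeccfhaaehdfddbbegffcah')
  3 → (19, 'aehdfddbbegffcah')
  4 → (33, 'ah')
  5 → (26, 'bbegffcah')
  6 → (6, 'bcebegaeccfhaaehdfddbbegffcah')
  7 → (9, 'begaeccfhaaehdfddbbegffcah')
  8 → (27, 'begffcah')
  9 → (32, 'cah')
  10 → (14, 'ccfhaaehdfddbbegffcah')
  11 → (7, 'cebegaeccfhaaehdfddbbegffcah')
  12 → (15, 'cfhaaehdfddbbegffcah')
  13 → (4, 'cgbcebegaeccfhaaehdfddbbegffcah')
  14 → (25, 'dbbegffcah')
  15 → (24, 'ddbbegffcah')
  16 → (22, 'dfddbbegffcah')
  17 → (1, 'dhacgbcebegaeccfhaaehdfddbbegffcah')
  18 → (8, 'ebegaeccfhaaehdfddbbegffcah')
  19 → (13, 'eccfhaaehdfddbbegffcah')
  20 → (10, 'egaeccfhaaehdfddbbegffcah')
  21 → (28, 'egffcah')
  22 → (20, 'ehdfddbbegffcah')
  23 → (31, 'fcah')
  24 → (23, 'fddbbegffcah')
  25 → (30, 'ffcah')
  26 → (16, 'fhaaehdfddbbegffcah')
  27 → (11, 'gaeccfhaaehdfddbbegffcah')
  28 → (5, 'gbcebegaeccfhaaehdfddbbegffcah')
  29 → (0, 'gdhacgbcebegaeccfhaaehdfddbbegffcah')
  30 → (29, 'gffcah')
  31 → (34, 'h')
  32 → (17, 'haaehdfddbbegffcah')
  33 → (2, 'hacgbcebegaeccfhaaehdfddbbegffcah')
  34 → (21, 'hdfddbbegffcah')

[18, 3, 12, 19, 33, 26, 6, 9, 27, 32, 14, 7, 15, 4, 25, 24, 22, 1, 8, 13, 10, 28, 20, 31, 23, 30, 16, 11, 5, 0, 29, 34, 17, 2, 21]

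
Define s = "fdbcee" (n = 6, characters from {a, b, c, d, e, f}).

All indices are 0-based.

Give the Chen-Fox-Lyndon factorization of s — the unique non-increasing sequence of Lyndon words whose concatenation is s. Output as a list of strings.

["f", "d", "bcee"]

emit factor 1: 'f' (i=0, period=1)
emit factor 2: 'd' (i=1, period=1)
emit factor 3: 'bcee' (i=2, period=4)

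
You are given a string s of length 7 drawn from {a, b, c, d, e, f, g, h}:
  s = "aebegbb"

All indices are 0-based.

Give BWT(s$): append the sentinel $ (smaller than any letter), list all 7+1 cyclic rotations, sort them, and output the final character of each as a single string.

b$bgeabe

rank  rotation  last
    0  $aebegbb  b
    1  aebegbb$  $
    2  b$aebegb  b
    3  bb$aebeg  g
    4  begbb$ae  e
    5  ebegbb$a  a
    6  egbb$aeb  b
    7  gbb$aebe  e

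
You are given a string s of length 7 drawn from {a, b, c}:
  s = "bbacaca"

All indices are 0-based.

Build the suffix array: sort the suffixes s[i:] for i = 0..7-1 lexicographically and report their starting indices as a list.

[6, 4, 2, 1, 0, 5, 3]

rank→(start, suffix):
  0 → (6, 'a')
  1 → (4, 'aca')
  2 → (2, 'acaca')
  3 → (1, 'bacaca')
  4 → (0, 'bbacaca')
  5 → (5, 'ca')
  6 → (3, 'caca')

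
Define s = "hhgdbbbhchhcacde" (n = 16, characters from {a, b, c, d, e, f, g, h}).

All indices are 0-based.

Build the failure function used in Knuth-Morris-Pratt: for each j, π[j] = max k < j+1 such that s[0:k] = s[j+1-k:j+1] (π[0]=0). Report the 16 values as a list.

π[0] = 0
j=1 s[j]='h': π[1]=1 (border 'h')
j=2 s[j]='g': k: 1→0; π[2]=0 (border '')
j=3 s[j]='d': π[3]=0 (border '')
j=4 s[j]='b': π[4]=0 (border '')
j=5 s[j]='b': π[5]=0 (border '')
j=6 s[j]='b': π[6]=0 (border '')
j=7 s[j]='h': π[7]=1 (border 'h')
j=8 s[j]='c': k: 1→0; π[8]=0 (border '')
j=9 s[j]='h': π[9]=1 (border 'h')
j=10 s[j]='h': π[10]=2 (border 'hh')
j=11 s[j]='c': k: 2→1→0; π[11]=0 (border '')
j=12 s[j]='a': π[12]=0 (border '')
j=13 s[j]='c': π[13]=0 (border '')
j=14 s[j]='d': π[14]=0 (border '')
j=15 s[j]='e': π[15]=0 (border '')

[0, 1, 0, 0, 0, 0, 0, 1, 0, 1, 2, 0, 0, 0, 0, 0]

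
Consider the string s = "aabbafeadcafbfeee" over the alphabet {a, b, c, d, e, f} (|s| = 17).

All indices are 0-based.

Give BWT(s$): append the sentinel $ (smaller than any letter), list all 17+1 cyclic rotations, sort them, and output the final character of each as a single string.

e$aecbbafdaefefaab

rank  rotation            last
    0  $aabbafeadcafbfeee  e
    1  aabbafeadcafbfeee$  $
    2  abbafeadcafbfeee$a  a
    3  adcafbfeee$aabbafe  e
    4  afbfeee$aabbafeadc  c
    5  afeadcafbfeee$aabb  b
    6  bafeadcafbfeee$aab  b
    7  bbafeadcafbfeee$aa  a
    8  bfeee$aabbafeadcaf  f
    9  cafbfeee$aabbafead  d
   10  dcafbfeee$aabbafea  a
   11  e$aabbafeadcafbfee  e
   12  eadcafbfeee$aabbaf  f
   13  ee$aabbafeadcafbfe  e
   14  eee$aabbafeadcafbf  f
   15  fbfeee$aabbafeadca  a
   16  feadcafbfeee$aabba  a
   17  feee$aabbafeadcafb  b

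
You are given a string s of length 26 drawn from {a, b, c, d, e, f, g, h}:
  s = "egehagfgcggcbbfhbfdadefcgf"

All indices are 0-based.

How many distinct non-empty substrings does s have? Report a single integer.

329

rank→(start, suffix):
  0 → (19, 'adefcgf')
  1 → (4, 'agfgcggcbbfhbfdadefcgf')
  2 → (12, 'bbfhbfdadefcgf')
  3 → (16, 'bfdadefcgf')
  4 → (13, 'bfhbfdadefcgf')
  5 → (11, 'cbbfhbfdadefcgf')
  6 → (23, 'cgf')
  7 → (8, 'cggcbbfhbfdadefcgf')
  8 → (18, 'dadefcgf')
  9 → (20, 'defcgf')
  10 → (21, 'efcgf')
  11 → (0, 'egehagfgcggcbbfhbfdadefcgf')
  12 → (2, 'ehagfgcggcbbfhbfdadefcgf')
  13 → (25, 'f')
  14 → (22, 'fcgf')
  15 → (17, 'fdadefcgf')
  16 → (6, 'fgcggcbbfhbfdadefcgf')
  17 → (14, 'fhbfdadefcgf')
  18 → (10, 'gcbbfhbfdadefcgf')
  19 → (7, 'gcggcbbfhbfdadefcgf')
  20 → (1, 'gehagfgcggcbbfhbfdadefcgf')
  21 → (24, 'gf')
  22 → (5, 'gfgcggcbbfhbfdadefcgf')
  23 → (9, 'ggcbbfhbfdadefcgf')
  24 → (3, 'hagfgcggcbbfhbfdadefcgf')
  25 → (15, 'hbfdadefcgf')

SA = [19, 4, 12, 16, 13, 11, 23, 8, 18, 20, 21, 0, 2, 25, 22, 17, 6, 14, 10, 7, 1, 24, 5, 9, 3, 15]
rank  pair      lcp
   1  s[19:],s[4:]  1  'a'
   2  s[4:],s[12:]  0  ''
   3  s[12:],s[16:]  1  'b'
   4  s[16:],s[13:]  2  'bf'
   5  s[13:],s[11:]  0  ''
   6  s[11:],s[23:]  1  'c'
   7  s[23:],s[8:]  2  'cg'
   8  s[8:],s[18:]  0  ''
   9  s[18:],s[20:]  1  'd'
  10  s[20:],s[21:]  0  ''
  11  s[21:],s[0:]  1  'e'
  12  s[0:],s[2:]  1  'e'
  13  s[2:],s[25:]  0  ''
  14  s[25:],s[22:]  1  'f'
  15  s[22:],s[17:]  1  'f'
  16  s[17:],s[6:]  1  'f'
  17  s[6:],s[14:]  1  'f'
  18  s[14:],s[10:]  0  ''
  19  s[10:],s[7:]  2  'gc'
  20  s[7:],s[1:]  1  'g'
  21  s[1:],s[24:]  1  'g'
  22  s[24:],s[5:]  2  'gf'
  23  s[5:],s[9:]  1  'g'
  24  s[9:],s[3:]  0  ''
  25  s[3:],s[15:]  1  'h'

n(n+1)/2 = 26·27/2 = 351
Σ LCP = 0 + 1 + 0 + 1 + 2 + 0 + 1 + 2 + 0 + 1 + 0 + 1 + 1 + 0 + 1 + 1 + 1 + 1 + 0 + 2 + 1 + 1 + 2 + 1 + 0 + 1 = 22
distinct = 351 − 22 = 329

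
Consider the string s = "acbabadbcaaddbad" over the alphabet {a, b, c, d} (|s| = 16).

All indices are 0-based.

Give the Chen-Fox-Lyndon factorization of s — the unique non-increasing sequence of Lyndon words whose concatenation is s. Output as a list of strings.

emit factor 1: 'acb' (i=0, period=3)
emit factor 2: 'abadbc' (i=3, period=6)
emit factor 3: 'aaddbad' (i=9, period=7)

["acb", "abadbc", "aaddbad"]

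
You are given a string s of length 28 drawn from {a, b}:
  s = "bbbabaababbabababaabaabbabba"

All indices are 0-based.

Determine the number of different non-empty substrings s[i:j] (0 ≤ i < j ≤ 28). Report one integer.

310

sorted suffixes:
  #0 SA[0]=27  'a'
  #1 SA[1]=17  'aabaabbabba'
  #2 SA[2]=5  'aababbabababaabaabbabba'
  #3 SA[3]=20  'aabbabba'
  #4 SA[4]=15  'abaabaabbabba'
  #5 SA[5]=3  'abaababbabababaabaabbabba'
  #6 SA[6]=18  'abaabbabba'
  #7 SA[7]=13  'ababaabaabbabba'
  #8 SA[8]=11  'abababaabaabbabba'
  #9 SA[9]=6  'ababbabababaabaabbabba'
  #10 SA[10]=24  'abba'
  #11 SA[11]=8  'abbabababaabaabbabba'
  #12 SA[12]=21  'abbabba'
  #13 SA[13]=26  'ba'
  #14 SA[14]=16  'baabaabbabba'
  #15 SA[15]=4  'baababbabababaabaabbabba'
  #16 SA[16]=19  'baabbabba'
  #17 SA[17]=14  'babaabaabbabba'
  #18 SA[18]=2  'babaababbabababaabaabbabba'
  #19 SA[19]=12  'bababaabaabbabba'
  #20 SA[20]=10  'babababaabaabbabba'
  #21 SA[21]=23  'babba'
  #22 SA[22]=7  'babbabababaabaabbabba'
  #23 SA[23]=25  'bba'
  #24 SA[24]=1  'bbabaababbabababaabaabbabba'
  #25 SA[25]=9  'bbabababaabaabbabba'
  #26 SA[26]=22  'bbabba'
  #27 SA[27]=0  'bbbabaababbabababaabaabbabba'

SA = [27, 17, 5, 20, 15, 3, 18, 13, 11, 6, 24, 8, 21, 26, 16, 4, 19, 14, 2, 12, 10, 23, 7, 25, 1, 9, 22, 0]
rank  pair      lcp
   1  s[27:],s[17:]  1  'a'
   2  s[17:],s[5:]  4  'aaba'
   3  s[5:],s[20:]  3  'aab'
   4  s[20:],s[15:]  1  'a'
   5  s[15:],s[3:]  6  'abaaba'
   6  s[3:],s[18:]  5  'abaab'
   7  s[18:],s[13:]  3  'aba'
   8  s[13:],s[11:]  5  'ababa'
   9  s[11:],s[6:]  4  'abab'
  10  s[6:],s[24:]  2  'ab'
  11  s[24:],s[8:]  4  'abba'
  12  s[8:],s[21:]  5  'abbab'
  13  s[21:],s[26:]  0  ''
  14  s[26:],s[16:]  2  'ba'
  15  s[16:],s[4:]  5  'baaba'
  16  s[4:],s[19:]  4  'baab'
  17  s[19:],s[14:]  2  'ba'
  18  s[14:],s[2:]  7  'babaaba'
  19  s[2:],s[12:]  4  'baba'
  20  s[12:],s[10:]  6  'bababa'
  21  s[10:],s[23:]  3  'bab'
  22  s[23:],s[7:]  5  'babba'
  23  s[7:],s[25:]  1  'b'
  24  s[25:],s[1:]  3  'bba'
  25  s[1:],s[9:]  5  'bbaba'
  26  s[9:],s[22:]  4  'bbab'
  27  s[22:],s[0:]  2  'bb'

n(n+1)/2 = 28·29/2 = 406
Σ LCP = 0 + 1 + 4 + 3 + 1 + 6 + 5 + 3 + 5 + 4 + 2 + 4 + 5 + 0 + 2 + 5 + 4 + 2 + 7 + 4 + 6 + 3 + 5 + 1 + 3 + 5 + 4 + 2 = 96
distinct = 406 − 96 = 310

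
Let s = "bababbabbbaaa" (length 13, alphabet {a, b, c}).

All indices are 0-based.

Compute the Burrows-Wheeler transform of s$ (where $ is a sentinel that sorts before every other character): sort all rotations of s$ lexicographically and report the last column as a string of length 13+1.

aaabbbbb$abbaa

rank  rotation        last
    0  $bababbabbbaaa  a
    1  a$bababbabbbaa  a
    2  aa$bababbabbba  a
    3  aaa$bababbabbb  b
    4  ababbabbbaaa$b  b
    5  abbabbbaaa$bab  b
    6  abbbaaa$bababb  b
    7  baaa$bababbabb  b
    8  bababbabbbaaa$  $
    9  babbabbbaaa$ba  a
   10  babbbaaa$babab  b
   11  bbaaa$bababbab  b
   12  bbabbbaaa$baba  a
   13  bbbaaa$bababba  a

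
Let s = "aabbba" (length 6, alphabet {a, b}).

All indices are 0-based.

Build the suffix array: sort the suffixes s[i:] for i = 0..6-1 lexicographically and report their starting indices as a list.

[5, 0, 1, 4, 3, 2]

rank→(start, suffix):
  0 → (5, 'a')
  1 → (0, 'aabbba')
  2 → (1, 'abbba')
  3 → (4, 'ba')
  4 → (3, 'bba')
  5 → (2, 'bbba')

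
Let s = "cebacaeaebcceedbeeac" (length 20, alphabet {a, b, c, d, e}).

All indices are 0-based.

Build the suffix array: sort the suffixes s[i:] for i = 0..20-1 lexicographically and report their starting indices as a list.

[18, 3, 5, 7, 2, 9, 15, 19, 4, 10, 0, 11, 14, 17, 6, 1, 8, 13, 16, 12]

sorted suffixes:
  #0 SA[0]=18  'ac'
  #1 SA[1]=3  'acaeaebcceedbeeac'
  #2 SA[2]=5  'aeaebcceedbeeac'
  #3 SA[3]=7  'aebcceedbeeac'
  #4 SA[4]=2  'bacaeaebcceedbeeac'
  #5 SA[5]=9  'bcceedbeeac'
  #6 SA[6]=15  'beeac'
  #7 SA[7]=19  'c'
  #8 SA[8]=4  'caeaebcceedbeeac'
  #9 SA[9]=10  'cceedbeeac'
  #10 SA[10]=0  'cebacaeaebcceedbeeac'
  #11 SA[11]=11  'ceedbeeac'
  #12 SA[12]=14  'dbeeac'
  #13 SA[13]=17  'eac'
  #14 SA[14]=6  'eaebcceedbeeac'
  #15 SA[15]=1  'ebacaeaebcceedbeeac'
  #16 SA[16]=8  'ebcceedbeeac'
  #17 SA[17]=13  'edbeeac'
  #18 SA[18]=16  'eeac'
  #19 SA[19]=12  'eedbeeac'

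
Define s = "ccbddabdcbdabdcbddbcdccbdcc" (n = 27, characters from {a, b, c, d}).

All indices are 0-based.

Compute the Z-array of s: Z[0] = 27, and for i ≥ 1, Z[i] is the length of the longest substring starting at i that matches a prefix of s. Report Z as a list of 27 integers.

Z[0]=27
i=1: i≥r, start 0; Z[1]=1 scan→box=[1,2)
i=2: i≥r, start 0; Z[2]=0
i=3: i≥r, start 0; Z[3]=0
i=4: i≥r, start 0; Z[4]=0
i=5: i≥r, start 0; Z[5]=0
i=6: i≥r, start 0; Z[6]=0
i=7: i≥r, start 0; Z[7]=0
i=8: i≥r, start 0; Z[8]=1 scan→box=[8,9)
i=9: i≥r, start 0; Z[9]=0
i=10: i≥r, start 0; Z[10]=0
i=11: i≥r, start 0; Z[11]=0
i=12: i≥r, start 0; Z[12]=0
i=13: i≥r, start 0; Z[13]=0
i=14: i≥r, start 0; Z[14]=1 scan→box=[14,15)
i=15: i≥r, start 0; Z[15]=0
i=16: i≥r, start 0; Z[16]=0
i=17: i≥r, start 0; Z[17]=0
i=18: i≥r, start 0; Z[18]=0
i=19: i≥r, start 0; Z[19]=1 scan→box=[19,20)
i=20: i≥r, start 0; Z[20]=0
i=21: i≥r, start 0; Z[21]=4 scan→box=[21,25)
i=22: min(r-i=3, Z[1]=1)=1; Z[22]=1
i=23: min(r-i=2, Z[2]=0)=0; Z[23]=0
i=24: min(r-i=1, Z[3]=0)=0; Z[24]=0
i=25: i≥r, start 0; Z[25]=2 scan→box=[25,27)
i=26: min(r-i=1, Z[1]=1)=1; Z[26]=1

[27, 1, 0, 0, 0, 0, 0, 0, 1, 0, 0, 0, 0, 0, 1, 0, 0, 0, 0, 1, 0, 4, 1, 0, 0, 2, 1]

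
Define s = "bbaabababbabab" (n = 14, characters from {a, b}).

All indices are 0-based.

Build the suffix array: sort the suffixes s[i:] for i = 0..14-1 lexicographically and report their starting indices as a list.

[2, 12, 10, 3, 5, 7, 13, 1, 11, 9, 4, 6, 0, 8]

rank→(start, suffix):
  0 → (2, 'aabababbabab')
  1 → (12, 'ab')
  2 → (10, 'abab')
  3 → (3, 'abababbabab')
  4 → (5, 'ababbabab')
  5 → (7, 'abbabab')
  6 → (13, 'b')
  7 → (1, 'baabababbabab')
  8 → (11, 'bab')
  9 → (9, 'babab')
  10 → (4, 'bababbabab')
  11 → (6, 'babbabab')
  12 → (0, 'bbaabababbabab')
  13 → (8, 'bbabab')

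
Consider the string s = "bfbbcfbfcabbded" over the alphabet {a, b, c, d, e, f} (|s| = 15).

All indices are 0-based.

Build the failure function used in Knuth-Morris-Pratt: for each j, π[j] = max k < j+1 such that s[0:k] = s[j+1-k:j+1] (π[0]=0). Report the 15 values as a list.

π[0] = 0
j=1 s[j]='f': π[1]=0 (border '')
j=2 s[j]='b': π[2]=1 (border 'b')
j=3 s[j]='b': k: 1→0; π[3]=1 (border 'b')
j=4 s[j]='c': k: 1→0; π[4]=0 (border '')
j=5 s[j]='f': π[5]=0 (border '')
j=6 s[j]='b': π[6]=1 (border 'b')
j=7 s[j]='f': π[7]=2 (border 'bf')
j=8 s[j]='c': k: 2→0; π[8]=0 (border '')
j=9 s[j]='a': π[9]=0 (border '')
j=10 s[j]='b': π[10]=1 (border 'b')
j=11 s[j]='b': k: 1→0; π[11]=1 (border 'b')
j=12 s[j]='d': k: 1→0; π[12]=0 (border '')
j=13 s[j]='e': π[13]=0 (border '')
j=14 s[j]='d': π[14]=0 (border '')

[0, 0, 1, 1, 0, 0, 1, 2, 0, 0, 1, 1, 0, 0, 0]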